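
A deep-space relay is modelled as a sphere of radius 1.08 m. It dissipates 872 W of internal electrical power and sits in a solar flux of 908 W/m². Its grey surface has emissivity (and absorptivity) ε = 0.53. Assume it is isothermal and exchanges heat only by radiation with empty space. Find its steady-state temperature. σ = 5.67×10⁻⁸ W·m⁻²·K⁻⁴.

At steady state, absorbed solar power + internal power = radiated power.
Absorbed: α·S·A_cross = 0.53·908·3.664 = 1763 W (cross-section πr²).
Total input = 1763 + 872 = 2635 W.
Radiated: εσ·A_surf·T⁴ with A_surf = 4πr² = 14.66 m².
T⁴ = 2635/(0.53·5.67×10⁻⁸·14.66) = 5.983×10⁹ K⁴.

T ≈ 278 K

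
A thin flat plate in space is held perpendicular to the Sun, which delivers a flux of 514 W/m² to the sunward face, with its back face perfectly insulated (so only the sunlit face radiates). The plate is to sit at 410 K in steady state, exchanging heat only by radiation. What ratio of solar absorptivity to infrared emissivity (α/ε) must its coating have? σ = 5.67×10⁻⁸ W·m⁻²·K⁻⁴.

Balance: αS·A = εσ·1A·T⁴ ⇒ α/ε = σT⁴/S.
α/ε = 5.67×10⁻⁸·(410)⁴/514 = 5.67×10⁻⁸·2.826×10¹⁰/514.

α/ε ≈ 3.12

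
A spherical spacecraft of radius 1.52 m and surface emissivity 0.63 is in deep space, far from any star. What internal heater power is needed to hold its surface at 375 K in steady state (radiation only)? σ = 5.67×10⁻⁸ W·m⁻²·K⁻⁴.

P = εσ·4πr²·T⁴.
4πr² = 29.03 m²; T⁴ = 1.978×10¹⁰ K⁴.
P = 0.63·5.67×10⁻⁸·29.03·1.978×10¹⁰.

P ≈ 20500 W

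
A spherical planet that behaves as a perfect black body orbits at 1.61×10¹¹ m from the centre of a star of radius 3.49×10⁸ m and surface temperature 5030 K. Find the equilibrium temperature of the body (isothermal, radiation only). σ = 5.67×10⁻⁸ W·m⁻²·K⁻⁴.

The star's surface emits σT_*⁴; at distance d the flux is S = σT_*⁴(R_*/d)².
S = 5.67×10⁻⁸·(5030)⁴·(3.49×10⁸/1.61×10¹¹)² = 170.6 W/m².
For an isothermal sphere T⁴ = (1−a)S/(4σ) = 7.520×10⁸ K⁴.

T ≈ 166 K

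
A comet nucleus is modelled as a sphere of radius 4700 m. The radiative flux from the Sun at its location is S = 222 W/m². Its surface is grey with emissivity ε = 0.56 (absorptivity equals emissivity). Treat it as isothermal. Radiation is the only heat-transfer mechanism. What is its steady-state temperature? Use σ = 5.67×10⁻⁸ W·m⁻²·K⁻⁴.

T ≈ 177 K

At equilibrium, absorbed power = emitted power.
Absorbing cross-section = πr² = 6.940×10⁷ m²; emitting surface = 4πr² = 2.776×10⁸ m² (ratio 4).
εS·A_cross = εσ·A_surf·T⁴  ⇒  T⁴ = S/(4σ)   (ε cancels).
T⁴ = 222/(4·5.67×10⁻⁸) = 9.788×10⁸ K⁴.
T = (9.788×10⁸)^(1/4).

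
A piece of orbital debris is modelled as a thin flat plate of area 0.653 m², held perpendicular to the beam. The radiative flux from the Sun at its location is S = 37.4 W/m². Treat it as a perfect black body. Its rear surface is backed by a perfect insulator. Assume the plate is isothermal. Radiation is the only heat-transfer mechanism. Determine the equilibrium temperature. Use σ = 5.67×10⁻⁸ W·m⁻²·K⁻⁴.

At equilibrium, absorbed power = emitted power.
Absorbing cross-section = A = 0.6530 m²; emitting surface = A = 0.6530 m² (ratio 1).
S·A_cross = εσ·A_surf·T⁴  ⇒  T⁴ = S/(1σ).
T⁴ = 1.00·37.4/(1·5.67×10⁻⁸) = 6.596×10⁸ K⁴.
T = (6.596×10⁸)^(1/4).

T ≈ 160 K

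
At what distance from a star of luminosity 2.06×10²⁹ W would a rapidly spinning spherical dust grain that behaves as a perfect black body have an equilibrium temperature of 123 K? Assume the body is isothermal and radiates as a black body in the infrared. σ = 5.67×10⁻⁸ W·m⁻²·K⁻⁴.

For an isothermal black-emitting sphere, (1−a)S·πr² = σ·4πr²·T⁴ ⇒ S = 4σT⁴/(1−a).
S = 4·5.67×10⁻⁸·(123)⁴/1.00 = 51.91 W/m².
Flux falls as S = L/(4πd²), so d = √(L/(4πS)) = √(2.06×10²⁹/(4π·51.91)).

d ≈ 1.78×10¹³ m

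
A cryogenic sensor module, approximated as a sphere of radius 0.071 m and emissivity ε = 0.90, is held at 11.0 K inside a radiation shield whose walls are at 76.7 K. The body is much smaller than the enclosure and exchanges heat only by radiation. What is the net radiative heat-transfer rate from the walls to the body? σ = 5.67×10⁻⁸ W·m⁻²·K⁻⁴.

P_net ≈ 0.112 W

For a small grey body in a large enclosure: P_net = εσA(T_body⁴ − T_wall⁴).
A = 4πr² = 0.06335 m²; T_body⁴ − T_wall⁴ = 14640 − 3.461×10⁷ = -3.459×10⁷ K⁴.
|P_net| = 0.90·5.67×10⁻⁸·0.06335·3.459×10⁷.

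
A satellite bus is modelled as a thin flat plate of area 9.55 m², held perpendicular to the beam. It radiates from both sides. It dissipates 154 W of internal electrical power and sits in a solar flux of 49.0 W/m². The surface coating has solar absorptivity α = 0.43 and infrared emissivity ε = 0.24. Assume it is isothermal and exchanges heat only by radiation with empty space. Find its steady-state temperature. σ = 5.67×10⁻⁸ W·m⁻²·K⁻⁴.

T ≈ 192 K

At steady state, absorbed solar power + internal power = radiated power.
Absorbed: α·S·A_cross = 0.43·49.0·9.550 = 201.2 W (cross-section A).
Total input = 201.2 + 154 = 355.2 W.
Radiated: εσ·A_surf·T⁴ with A_surf = 2A = 19.10 m².
T⁴ = 355.2/(0.24·5.67×10⁻⁸·19.10) = 1.367×10⁹ K⁴.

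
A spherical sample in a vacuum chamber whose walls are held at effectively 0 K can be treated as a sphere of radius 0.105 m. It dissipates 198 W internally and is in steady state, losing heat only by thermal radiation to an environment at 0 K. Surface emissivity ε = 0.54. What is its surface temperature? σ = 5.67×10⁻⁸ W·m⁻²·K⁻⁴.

Steady state: internal power = radiated power, P = εσA T⁴.
Radiating area A = 4πr² = 0.1385 m².
T⁴ = P/(εσA) = 198/(0.54·5.67×10⁻⁸·0.1385) = 4.668×10¹⁰ K⁴.
T = (4.668×10¹⁰)^(1/4).

T ≈ 465 K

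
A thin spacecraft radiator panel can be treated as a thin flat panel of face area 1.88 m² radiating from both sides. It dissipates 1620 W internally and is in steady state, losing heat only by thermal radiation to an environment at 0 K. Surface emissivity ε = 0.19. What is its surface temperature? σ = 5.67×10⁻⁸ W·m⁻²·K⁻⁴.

T ≈ 447 K

Steady state: internal power = radiated power, P = εσA T⁴.
Radiating area A = 2·1.88 = 3.760 m².
T⁴ = P/(εσA) = 1620/(0.19·5.67×10⁻⁸·3.760) = 3.999×10¹⁰ K⁴.
T = (3.999×10¹⁰)^(1/4).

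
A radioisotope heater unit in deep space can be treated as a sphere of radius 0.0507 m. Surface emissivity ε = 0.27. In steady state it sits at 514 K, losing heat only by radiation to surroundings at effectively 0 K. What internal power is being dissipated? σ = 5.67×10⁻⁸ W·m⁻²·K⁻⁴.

P ≈ 34.5 W

Steady state: P = εσA T⁴.
A = 4πr² = 0.03230 m²; T⁴ = (514)⁴ = 6.980×10¹⁰ K⁴.
P = 0.27 × 5.67×10⁻⁸ × 0.03230 × 6.980×10¹⁰.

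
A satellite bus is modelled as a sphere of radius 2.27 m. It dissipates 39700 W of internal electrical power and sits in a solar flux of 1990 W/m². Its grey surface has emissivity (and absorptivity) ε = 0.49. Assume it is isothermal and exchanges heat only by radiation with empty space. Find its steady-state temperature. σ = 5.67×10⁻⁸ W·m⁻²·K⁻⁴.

At steady state, absorbed solar power + internal power = radiated power.
Absorbed: α·S·A_cross = 0.49·1990·16.19 = 15790 W (cross-section πr²).
Total input = 15790 + 39700 = 55490 W.
Radiated: εσ·A_surf·T⁴ with A_surf = 4πr² = 64.75 m².
T⁴ = 55490/(0.49·5.67×10⁻⁸·64.75) = 3.084×10¹⁰ K⁴.

T ≈ 419 K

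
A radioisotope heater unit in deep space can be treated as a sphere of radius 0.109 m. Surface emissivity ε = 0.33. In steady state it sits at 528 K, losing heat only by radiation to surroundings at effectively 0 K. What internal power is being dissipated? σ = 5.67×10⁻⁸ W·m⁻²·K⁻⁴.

P ≈ 217 W

Steady state: P = εσA T⁴.
A = 4πr² = 0.1493 m²; T⁴ = (528)⁴ = 7.772×10¹⁰ K⁴.
P = 0.33 × 5.67×10⁻⁸ × 0.1493 × 7.772×10¹⁰.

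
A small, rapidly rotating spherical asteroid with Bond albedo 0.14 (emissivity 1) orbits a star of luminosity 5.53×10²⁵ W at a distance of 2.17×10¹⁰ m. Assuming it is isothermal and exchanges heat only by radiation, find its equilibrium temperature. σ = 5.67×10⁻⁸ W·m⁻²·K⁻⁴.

First find the stellar flux at distance d: S = L/(4πd²) = 5.53×10²⁵/(4π·(2.17×10¹⁰)²) = 9345 W/m².
For an isothermal sphere, absorbed (1−a)S·πr² = emitted σ·4πr²·T⁴, so T⁴ = (1−a)S/(4σ).
T⁴ = 0.860·9345/(4·5.67×10⁻⁸) = 3.544×10¹⁰ K⁴.

T ≈ 434 K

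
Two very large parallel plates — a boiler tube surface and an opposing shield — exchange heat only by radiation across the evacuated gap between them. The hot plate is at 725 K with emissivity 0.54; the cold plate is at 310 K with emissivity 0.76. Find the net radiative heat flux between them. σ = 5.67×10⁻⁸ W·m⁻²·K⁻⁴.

q ≈ 6990 W/m²

For two infinite grey parallel plates, q = σ(T₁⁴ − T₂⁴)/(1/ε₁ + 1/ε₂ − 1).
T₁⁴ − T₂⁴ = 2.763×10¹¹ − 9.235×10⁹ = 2.670×10¹¹ K⁴.
1/ε₁ + 1/ε₂ − 1 = 1.852 + 1.316 − 1 = 2.168.
q = 5.67×10⁻⁸ × 2.670×10¹¹ / 2.168.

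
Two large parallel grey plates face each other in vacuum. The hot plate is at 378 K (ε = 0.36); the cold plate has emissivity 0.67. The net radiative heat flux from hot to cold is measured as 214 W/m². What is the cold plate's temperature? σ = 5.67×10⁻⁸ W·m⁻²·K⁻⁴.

T₂ ≈ 300 K

q = σ(T₁⁴ − T₂⁴)/(1/ε₁ + 1/ε₂ − 1); denominator = 3.270.
T₂⁴ = T₁⁴ − q·(1/ε₁+1/ε₂−1)/σ = 2.042×10¹⁰ − 214·3.270/5.67×10⁻⁸
    = 8.073×10⁹ K⁴.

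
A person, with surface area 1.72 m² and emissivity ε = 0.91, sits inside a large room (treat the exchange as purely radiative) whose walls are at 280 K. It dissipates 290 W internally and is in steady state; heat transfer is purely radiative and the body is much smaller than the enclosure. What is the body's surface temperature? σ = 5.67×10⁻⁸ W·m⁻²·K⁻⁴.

T ≈ 311 K

For a small grey body in a large enclosure, net radiated power = εσA(T⁴ − T_w⁴).
Steady state: P = εσA(T⁴ − T_w⁴) with A = 1.72 m².
T⁴ = P/(εσA) + T_w⁴ = 290/(0.91·5.67×10⁻⁸·1.720) + (280)⁴
    = 3.268×10⁹ + 6.147×10⁹ = 9.414×10⁹ K⁴.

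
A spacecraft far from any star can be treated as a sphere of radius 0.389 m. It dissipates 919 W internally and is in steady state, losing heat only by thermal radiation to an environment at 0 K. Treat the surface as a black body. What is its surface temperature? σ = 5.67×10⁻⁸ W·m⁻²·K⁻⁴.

Steady state: internal power = radiated power, P = εσA T⁴.
Radiating area A = 4πr² = 1.902 m².
T⁴ = P/(εσA) = 919/(1.0·5.67×10⁻⁸·1.902) = 8.524×10⁹ K⁴.
T = (8.524×10⁹)^(1/4).

T ≈ 304 K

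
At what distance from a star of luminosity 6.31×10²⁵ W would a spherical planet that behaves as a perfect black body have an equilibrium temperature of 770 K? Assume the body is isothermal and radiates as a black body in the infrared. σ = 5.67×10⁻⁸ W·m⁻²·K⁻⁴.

d ≈ 7.94×10⁹ m

For an isothermal black-emitting sphere, (1−a)S·πr² = σ·4πr²·T⁴ ⇒ S = 4σT⁴/(1−a).
S = 4·5.67×10⁻⁸·(770)⁴/1.00 = 79730 W/m².
Flux falls as S = L/(4πd²), so d = √(L/(4πS)) = √(6.31×10²⁵/(4π·79730)).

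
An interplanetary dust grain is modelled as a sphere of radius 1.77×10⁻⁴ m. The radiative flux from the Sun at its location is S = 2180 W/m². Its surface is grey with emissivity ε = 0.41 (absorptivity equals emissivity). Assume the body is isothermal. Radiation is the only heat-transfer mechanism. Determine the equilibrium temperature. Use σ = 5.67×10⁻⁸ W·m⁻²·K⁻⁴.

At equilibrium, absorbed power = emitted power.
Absorbing cross-section = πr² = 9.842×10⁻⁸ m²; emitting surface = 4πr² = 3.937×10⁻⁷ m² (ratio 4).
εS·A_cross = εσ·A_surf·T⁴  ⇒  T⁴ = S/(4σ)   (ε cancels).
T⁴ = 2180/(4·5.67×10⁻⁸) = 9.612×10⁹ K⁴.
T = (9.612×10⁹)^(1/4).

T ≈ 313 K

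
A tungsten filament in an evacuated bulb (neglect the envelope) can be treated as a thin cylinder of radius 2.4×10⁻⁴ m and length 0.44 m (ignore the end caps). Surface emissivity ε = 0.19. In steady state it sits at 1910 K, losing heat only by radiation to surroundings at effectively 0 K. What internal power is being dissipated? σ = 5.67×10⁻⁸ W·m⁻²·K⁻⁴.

P ≈ 95.1 W

Steady state: P = εσA T⁴.
A = 2πrL = 6.635×10⁻⁴ m²; T⁴ = (1910)⁴ = 1.331×10¹³ K⁴.
P = 0.19 × 5.67×10⁻⁸ × 6.635×10⁻⁴ × 1.331×10¹³.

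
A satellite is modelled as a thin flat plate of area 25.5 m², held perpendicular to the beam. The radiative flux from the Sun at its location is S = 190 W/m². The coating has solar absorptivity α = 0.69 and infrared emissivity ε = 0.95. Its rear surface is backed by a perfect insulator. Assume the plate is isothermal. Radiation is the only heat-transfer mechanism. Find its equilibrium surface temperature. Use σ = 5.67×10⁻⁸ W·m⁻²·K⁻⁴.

At equilibrium, absorbed power = emitted power.
Absorbing cross-section = A = 25.50 m²; emitting surface = A = 25.50 m² (ratio 1).
αS·A_cross = εσ·A_surf·T⁴  ⇒  T⁴ = αS/(ε·1σ).
T⁴ = 0.690·190/(0.95·1·5.67×10⁻⁸) = 2.434×10⁹ K⁴.
T = (2.434×10⁹)^(1/4).

T ≈ 222 K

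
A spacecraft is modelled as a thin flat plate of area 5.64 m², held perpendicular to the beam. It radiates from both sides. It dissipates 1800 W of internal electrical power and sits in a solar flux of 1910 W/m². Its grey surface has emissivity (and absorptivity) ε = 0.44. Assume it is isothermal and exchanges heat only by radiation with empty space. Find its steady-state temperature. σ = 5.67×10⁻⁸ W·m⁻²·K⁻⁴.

T ≈ 390 K

At steady state, absorbed solar power + internal power = radiated power.
Absorbed: α·S·A_cross = 0.44·1910·5.640 = 4740 W (cross-section A).
Total input = 4740 + 1800 = 6540 W.
Radiated: εσ·A_surf·T⁴ with A_surf = 2A = 11.28 m².
T⁴ = 6540/(0.44·5.67×10⁻⁸·11.28) = 2.324×10¹⁰ K⁴.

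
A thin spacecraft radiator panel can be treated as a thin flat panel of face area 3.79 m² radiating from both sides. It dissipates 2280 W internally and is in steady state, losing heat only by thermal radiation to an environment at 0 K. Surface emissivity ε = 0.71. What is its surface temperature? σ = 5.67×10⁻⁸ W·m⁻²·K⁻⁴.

T ≈ 294 K

Steady state: internal power = radiated power, P = εσA T⁴.
Radiating area A = 2·3.79 = 7.580 m².
T⁴ = P/(εσA) = 2280/(0.71·5.67×10⁻⁸·7.580) = 7.472×10⁹ K⁴.
T = (7.472×10⁹)^(1/4).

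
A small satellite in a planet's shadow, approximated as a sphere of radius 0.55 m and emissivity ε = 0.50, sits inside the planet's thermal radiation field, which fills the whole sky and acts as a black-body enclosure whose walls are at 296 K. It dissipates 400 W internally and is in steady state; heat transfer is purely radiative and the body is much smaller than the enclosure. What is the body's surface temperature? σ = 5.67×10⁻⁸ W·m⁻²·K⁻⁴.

For a small grey body in a large enclosure, net radiated power = εσA(T⁴ − T_w⁴).
Steady state: P = εσA(T⁴ − T_w⁴) with A = 4πr² = 3.801 m².
T⁴ = P/(εσA) + T_w⁴ = 400/(0.50·5.67×10⁻⁸·3.801) + (296)⁴
    = 3.712×10⁹ + 7.677×10⁹ = 1.139×10¹⁰ K⁴.

T ≈ 327 K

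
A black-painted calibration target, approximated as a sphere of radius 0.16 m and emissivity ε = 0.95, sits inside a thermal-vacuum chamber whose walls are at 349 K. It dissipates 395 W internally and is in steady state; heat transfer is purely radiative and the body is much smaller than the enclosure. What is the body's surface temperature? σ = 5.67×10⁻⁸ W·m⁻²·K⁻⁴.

T ≈ 440 K

For a small grey body in a large enclosure, net radiated power = εσA(T⁴ − T_w⁴).
Steady state: P = εσA(T⁴ − T_w⁴) with A = 4πr² = 0.3217 m².
T⁴ = P/(εσA) + T_w⁴ = 395/(0.95·5.67×10⁻⁸·0.3217) + (349)⁴
    = 2.280×10¹⁰ + 1.484×10¹⁰ = 3.763×10¹⁰ K⁴.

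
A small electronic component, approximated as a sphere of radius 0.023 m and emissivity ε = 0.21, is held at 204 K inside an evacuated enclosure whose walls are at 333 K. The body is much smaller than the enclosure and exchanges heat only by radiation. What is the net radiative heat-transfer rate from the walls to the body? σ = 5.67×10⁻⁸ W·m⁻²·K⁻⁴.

P_net ≈ 0.836 W

For a small grey body in a large enclosure: P_net = εσA(T_body⁴ − T_wall⁴).
A = 4πr² = 0.006648 m²; T_body⁴ − T_wall⁴ = 1.732×10⁹ − 1.230×10¹⁰ = -1.056×10¹⁰ K⁴.
|P_net| = 0.21·5.67×10⁻⁸·0.006648·1.056×10¹⁰.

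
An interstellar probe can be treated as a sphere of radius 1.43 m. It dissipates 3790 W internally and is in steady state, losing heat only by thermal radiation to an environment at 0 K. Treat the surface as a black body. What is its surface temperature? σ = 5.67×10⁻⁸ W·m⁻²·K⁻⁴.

T ≈ 226 K

Steady state: internal power = radiated power, P = εσA T⁴.
Radiating area A = 4πr² = 25.70 m².
T⁴ = P/(εσA) = 3790/(1.0·5.67×10⁻⁸·25.70) = 2.601×10⁹ K⁴.
T = (2.601×10⁹)^(1/4).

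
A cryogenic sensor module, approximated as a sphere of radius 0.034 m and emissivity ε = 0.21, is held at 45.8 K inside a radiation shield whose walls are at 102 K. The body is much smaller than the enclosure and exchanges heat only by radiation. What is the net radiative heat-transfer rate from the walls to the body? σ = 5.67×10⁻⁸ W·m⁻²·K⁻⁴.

For a small grey body in a large enclosure: P_net = εσA(T_body⁴ − T_wall⁴).
A = 4πr² = 0.01453 m²; T_body⁴ − T_wall⁴ = 4.400×10⁶ − 1.082×10⁸ = -1.038×10⁸ K⁴.
|P_net| = 0.21·5.67×10⁻⁸·0.01453·1.038×10⁸.

P_net ≈ 0.0180 W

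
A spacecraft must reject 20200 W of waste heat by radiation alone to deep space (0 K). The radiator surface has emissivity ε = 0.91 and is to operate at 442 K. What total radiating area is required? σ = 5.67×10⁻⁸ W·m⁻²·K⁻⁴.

A ≈ 10.3 m²

P = εσA T⁴ ⇒ A = P/(εσT⁴).
T⁴ = 3.817×10¹⁰ K⁴.
A = 20200/(0.91 × 5.67×10⁻⁸ × 3.817×10¹⁰).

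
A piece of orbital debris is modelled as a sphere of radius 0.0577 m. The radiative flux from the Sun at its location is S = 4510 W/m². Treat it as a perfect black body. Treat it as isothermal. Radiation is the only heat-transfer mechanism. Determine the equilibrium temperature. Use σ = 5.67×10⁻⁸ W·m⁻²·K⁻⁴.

At equilibrium, absorbed power = emitted power.
Absorbing cross-section = πr² = 0.01046 m²; emitting surface = 4πr² = 0.04184 m² (ratio 4).
S·A_cross = εσ·A_surf·T⁴  ⇒  T⁴ = S/(4σ).
T⁴ = 1.00·4510/(4·5.67×10⁻⁸) = 1.989×10¹⁰ K⁴.
T = (1.989×10¹⁰)^(1/4).

T ≈ 376 K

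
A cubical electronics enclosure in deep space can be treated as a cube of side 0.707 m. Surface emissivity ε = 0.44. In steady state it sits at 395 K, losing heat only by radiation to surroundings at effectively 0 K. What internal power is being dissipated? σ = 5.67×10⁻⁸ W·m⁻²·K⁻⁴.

Steady state: P = εσA T⁴.
A = 6L² = 2.999 m²; T⁴ = (395)⁴ = 2.434×10¹⁰ K⁴.
P = 0.44 × 5.67×10⁻⁸ × 2.999 × 2.434×10¹⁰.

P ≈ 1820 W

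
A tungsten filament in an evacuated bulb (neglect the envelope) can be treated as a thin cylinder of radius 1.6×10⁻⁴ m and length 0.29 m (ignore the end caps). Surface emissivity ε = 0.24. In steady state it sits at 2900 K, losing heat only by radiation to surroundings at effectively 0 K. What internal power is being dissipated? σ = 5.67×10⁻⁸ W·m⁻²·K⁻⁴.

P ≈ 281 W

Steady state: P = εσA T⁴.
A = 2πrL = 2.915×10⁻⁴ m²; T⁴ = (2900)⁴ = 7.073×10¹³ K⁴.
P = 0.24 × 5.67×10⁻⁸ × 2.915×10⁻⁴ × 7.073×10¹³.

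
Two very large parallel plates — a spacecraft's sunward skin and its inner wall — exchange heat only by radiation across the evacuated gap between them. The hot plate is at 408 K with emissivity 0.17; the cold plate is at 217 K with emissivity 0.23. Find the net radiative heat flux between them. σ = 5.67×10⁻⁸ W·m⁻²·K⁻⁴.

For two infinite grey parallel plates, q = σ(T₁⁴ − T₂⁴)/(1/ε₁ + 1/ε₂ − 1).
T₁⁴ − T₂⁴ = 2.771×10¹⁰ − 2.217×10⁹ = 2.549×10¹⁰ K⁴.
1/ε₁ + 1/ε₂ − 1 = 5.882 + 4.348 − 1 = 9.230.
q = 5.67×10⁻⁸ × 2.549×10¹⁰ / 9.230.

q ≈ 157 W/m²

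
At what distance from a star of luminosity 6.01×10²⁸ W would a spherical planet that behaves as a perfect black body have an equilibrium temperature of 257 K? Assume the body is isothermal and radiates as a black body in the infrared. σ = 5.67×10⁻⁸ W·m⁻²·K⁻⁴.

d ≈ 2.20×10¹² m

For an isothermal black-emitting sphere, (1−a)S·πr² = σ·4πr²·T⁴ ⇒ S = 4σT⁴/(1−a).
S = 4·5.67×10⁻⁸·(257)⁴/1.00 = 989.4 W/m².
Flux falls as S = L/(4πd²), so d = √(L/(4πS)) = √(6.01×10²⁸/(4π·989.4)).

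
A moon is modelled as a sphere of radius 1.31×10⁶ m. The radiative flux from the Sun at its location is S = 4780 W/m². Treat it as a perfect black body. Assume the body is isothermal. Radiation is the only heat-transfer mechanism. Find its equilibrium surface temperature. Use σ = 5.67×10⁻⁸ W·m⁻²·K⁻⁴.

At equilibrium, absorbed power = emitted power.
Absorbing cross-section = πr² = 5.391×10¹² m²; emitting surface = 4πr² = 2.157×10¹³ m² (ratio 4).
S·A_cross = εσ·A_surf·T⁴  ⇒  T⁴ = S/(4σ).
T⁴ = 1.00·4780/(4·5.67×10⁻⁸) = 2.108×10¹⁰ K⁴.
T = (2.108×10¹⁰)^(1/4).

T ≈ 381 K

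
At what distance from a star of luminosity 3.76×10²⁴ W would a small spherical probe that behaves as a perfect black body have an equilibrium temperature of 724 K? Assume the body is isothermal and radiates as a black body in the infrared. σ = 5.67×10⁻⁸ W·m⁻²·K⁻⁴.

d ≈ 2.19×10⁹ m

For an isothermal black-emitting sphere, (1−a)S·πr² = σ·4πr²·T⁴ ⇒ S = 4σT⁴/(1−a).
S = 4·5.67×10⁻⁸·(724)⁴/1.00 = 62320 W/m².
Flux falls as S = L/(4πd²), so d = √(L/(4πS)) = √(3.76×10²⁴/(4π·62320)).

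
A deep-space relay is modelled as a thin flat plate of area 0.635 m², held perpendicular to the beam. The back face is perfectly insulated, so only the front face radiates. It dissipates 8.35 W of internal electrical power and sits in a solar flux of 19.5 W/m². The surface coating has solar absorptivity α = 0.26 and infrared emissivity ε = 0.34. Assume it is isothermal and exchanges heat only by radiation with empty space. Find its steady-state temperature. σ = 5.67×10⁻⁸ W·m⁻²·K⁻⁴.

At steady state, absorbed solar power + internal power = radiated power.
Absorbed: α·S·A_cross = 0.26·19.5·0.6350 = 3.219 W (cross-section A).
Total input = 3.219 + 8.35 = 11.57 W.
Radiated: εσ·A_surf·T⁴ with A_surf = A = 0.6350 m².
T⁴ = 11.57/(0.34·5.67×10⁻⁸·0.6350) = 9.451×10⁸ K⁴.

T ≈ 175 K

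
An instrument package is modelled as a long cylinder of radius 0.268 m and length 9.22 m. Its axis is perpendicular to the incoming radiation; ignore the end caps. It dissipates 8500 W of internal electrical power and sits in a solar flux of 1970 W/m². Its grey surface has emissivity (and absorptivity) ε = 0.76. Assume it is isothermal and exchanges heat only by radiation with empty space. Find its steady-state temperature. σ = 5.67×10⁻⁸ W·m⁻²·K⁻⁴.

At steady state, absorbed solar power + internal power = radiated power.
Absorbed: α·S·A_cross = 0.76·1970·4.942 = 7399 W (cross-section 2rL).
Total input = 7399 + 8500 = 15900 W.
Radiated: εσ·A_surf·T⁴ with A_surf = 2πrL = 15.53 m².
T⁴ = 15900/(0.76·5.67×10⁻⁸·15.53) = 2.376×10¹⁰ K⁴.

T ≈ 393 K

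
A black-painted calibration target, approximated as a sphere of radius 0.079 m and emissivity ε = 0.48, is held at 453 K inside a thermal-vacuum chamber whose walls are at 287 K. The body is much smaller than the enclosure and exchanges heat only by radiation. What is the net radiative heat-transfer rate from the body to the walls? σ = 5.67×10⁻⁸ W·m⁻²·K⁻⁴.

P_net ≈ 75.4 W

For a small grey body in a large enclosure: P_net = εσA(T_body⁴ − T_wall⁴).
A = 4πr² = 0.07843 m²; T_body⁴ − T_wall⁴ = 4.211×10¹⁰ − 6.785×10⁹ = 3.533×10¹⁰ K⁴.
|P_net| = 0.48·5.67×10⁻⁸·0.07843·3.533×10¹⁰.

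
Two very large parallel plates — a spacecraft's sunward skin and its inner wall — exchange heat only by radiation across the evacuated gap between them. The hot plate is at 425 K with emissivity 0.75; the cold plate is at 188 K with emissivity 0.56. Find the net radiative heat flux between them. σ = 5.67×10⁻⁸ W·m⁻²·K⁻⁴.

q ≈ 840 W/m²

For two infinite grey parallel plates, q = σ(T₁⁴ − T₂⁴)/(1/ε₁ + 1/ε₂ − 1).
T₁⁴ − T₂⁴ = 3.263×10¹⁰ − 1.249×10⁹ = 3.138×10¹⁰ K⁴.
1/ε₁ + 1/ε₂ − 1 = 1.333 + 1.786 − 1 = 2.119.
q = 5.67×10⁻⁸ × 3.138×10¹⁰ / 2.119.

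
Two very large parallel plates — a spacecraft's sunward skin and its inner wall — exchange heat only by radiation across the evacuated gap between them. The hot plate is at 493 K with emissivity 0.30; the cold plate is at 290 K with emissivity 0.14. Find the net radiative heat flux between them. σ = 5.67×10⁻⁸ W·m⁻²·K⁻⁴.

For two infinite grey parallel plates, q = σ(T₁⁴ − T₂⁴)/(1/ε₁ + 1/ε₂ − 1).
T₁⁴ − T₂⁴ = 5.907×10¹⁰ − 7.073×10⁹ = 5.200×10¹⁰ K⁴.
1/ε₁ + 1/ε₂ − 1 = 3.333 + 7.143 − 1 = 9.476.
q = 5.67×10⁻⁸ × 5.200×10¹⁰ / 9.476.

q ≈ 311 W/m²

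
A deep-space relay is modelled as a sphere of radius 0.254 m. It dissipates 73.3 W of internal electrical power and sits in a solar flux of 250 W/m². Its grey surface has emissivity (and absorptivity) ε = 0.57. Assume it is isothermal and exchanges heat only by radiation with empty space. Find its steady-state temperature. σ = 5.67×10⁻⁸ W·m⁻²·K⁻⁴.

At steady state, absorbed solar power + internal power = radiated power.
Absorbed: α·S·A_cross = 0.57·250·0.2027 = 28.88 W (cross-section πr²).
Total input = 28.88 + 73.3 = 102.2 W.
Radiated: εσ·A_surf·T⁴ with A_surf = 4πr² = 0.8107 m².
T⁴ = 102.2/(0.57·5.67×10⁻⁸·0.8107) = 3.900×10⁹ K⁴.

T ≈ 250 K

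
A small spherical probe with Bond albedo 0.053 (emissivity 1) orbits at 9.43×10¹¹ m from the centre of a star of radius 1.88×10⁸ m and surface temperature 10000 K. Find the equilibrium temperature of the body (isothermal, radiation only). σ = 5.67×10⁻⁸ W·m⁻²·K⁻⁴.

T ≈ 98.5 K

The star's surface emits σT_*⁴; at distance d the flux is S = σT_*⁴(R_*/d)².
S = 5.67×10⁻⁸·(10000)⁴·(1.88×10⁸/9.43×10¹¹)² = 22.54 W/m².
For an isothermal sphere T⁴ = (1−a)S/(4σ) = 9.410×10⁷ K⁴.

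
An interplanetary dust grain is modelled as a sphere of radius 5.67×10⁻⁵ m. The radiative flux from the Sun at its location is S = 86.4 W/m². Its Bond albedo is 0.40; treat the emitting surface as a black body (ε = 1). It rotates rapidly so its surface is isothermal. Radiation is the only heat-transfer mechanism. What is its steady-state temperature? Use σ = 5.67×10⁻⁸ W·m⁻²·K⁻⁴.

T ≈ 123 K

At equilibrium, absorbed power = emitted power.
Absorbing cross-section = πr² = 1.010×10⁻⁸ m²; emitting surface = 4πr² = 4.040×10⁻⁸ m² (ratio 4).
(1−a)S·A_cross = εσ·A_surf·T⁴  ⇒  T⁴ = (1−a)S/(4σ).
T⁴ = 0.600·86.4/(4·5.67×10⁻⁸) = 2.286×10⁸ K⁴.
T = (2.286×10⁸)^(1/4).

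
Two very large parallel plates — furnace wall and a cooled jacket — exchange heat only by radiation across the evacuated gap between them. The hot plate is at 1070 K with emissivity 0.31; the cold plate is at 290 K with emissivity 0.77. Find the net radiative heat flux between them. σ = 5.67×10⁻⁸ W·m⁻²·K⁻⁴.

For two infinite grey parallel plates, q = σ(T₁⁴ − T₂⁴)/(1/ε₁ + 1/ε₂ − 1).
T₁⁴ − T₂⁴ = 1.311×10¹² − 7.073×10⁹ = 1.304×10¹² K⁴.
1/ε₁ + 1/ε₂ − 1 = 3.226 + 1.299 − 1 = 3.525.
q = 5.67×10⁻⁸ × 1.304×10¹² / 3.525.

q ≈ 21000 W/m²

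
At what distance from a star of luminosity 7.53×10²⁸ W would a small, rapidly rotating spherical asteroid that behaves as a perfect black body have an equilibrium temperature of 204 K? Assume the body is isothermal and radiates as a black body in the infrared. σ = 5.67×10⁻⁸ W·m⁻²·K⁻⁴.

For an isothermal black-emitting sphere, (1−a)S·πr² = σ·4πr²·T⁴ ⇒ S = 4σT⁴/(1−a).
S = 4·5.67×10⁻⁸·(204)⁴/1.00 = 392.8 W/m².
Flux falls as S = L/(4πd²), so d = √(L/(4πS)) = √(7.53×10²⁸/(4π·392.8)).

d ≈ 3.91×10¹² m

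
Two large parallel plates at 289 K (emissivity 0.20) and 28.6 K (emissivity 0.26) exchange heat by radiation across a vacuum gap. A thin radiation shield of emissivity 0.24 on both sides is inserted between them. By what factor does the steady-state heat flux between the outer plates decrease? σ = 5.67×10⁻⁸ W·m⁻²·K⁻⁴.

factor ≈ 1.93

Without shield: q₀ = σΔ(T⁴)/(1/ε₁+1/ε₂−1) with denominator 7.846.
With shield the two gaps are in series; the resistances add: (1/ε₁+1/ε_s−1)+(1/ε_s+1/ε₂−1) = 8.167+7.013 = 15.18.
Heat-flux ratio q₀/q = 15.18/7.846.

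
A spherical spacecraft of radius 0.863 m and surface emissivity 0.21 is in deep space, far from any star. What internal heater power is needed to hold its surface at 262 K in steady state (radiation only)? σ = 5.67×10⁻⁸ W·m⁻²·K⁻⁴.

P = εσ·4πr²·T⁴.
4πr² = 9.359 m²; T⁴ = 4.712×10⁹ K⁴.
P = 0.21·5.67×10⁻⁸·9.359·4.712×10⁹.

P ≈ 525 W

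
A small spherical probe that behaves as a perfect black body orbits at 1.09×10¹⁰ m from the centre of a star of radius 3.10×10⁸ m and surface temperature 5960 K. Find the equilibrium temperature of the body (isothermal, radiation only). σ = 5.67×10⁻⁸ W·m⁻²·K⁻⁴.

T ≈ 711 K

The star's surface emits σT_*⁴; at distance d the flux is S = σT_*⁴(R_*/d)².
S = 5.67×10⁻⁸·(5960)⁴·(3.10×10⁸/1.09×10¹⁰)² = 57870 W/m².
For an isothermal sphere T⁴ = (1−a)S/(4σ) = 2.551×10¹¹ K⁴.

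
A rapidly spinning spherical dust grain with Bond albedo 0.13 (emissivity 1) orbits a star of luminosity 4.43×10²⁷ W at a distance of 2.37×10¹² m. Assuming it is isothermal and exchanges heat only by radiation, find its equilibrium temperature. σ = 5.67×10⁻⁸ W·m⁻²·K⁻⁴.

First find the stellar flux at distance d: S = L/(4πd²) = 4.43×10²⁷/(4π·(2.37×10¹²)²) = 62.76 W/m².
For an isothermal sphere, absorbed (1−a)S·πr² = emitted σ·4πr²·T⁴, so T⁴ = (1−a)S/(4σ).
T⁴ = 0.870·62.76/(4·5.67×10⁻⁸) = 2.408×10⁸ K⁴.

T ≈ 125 K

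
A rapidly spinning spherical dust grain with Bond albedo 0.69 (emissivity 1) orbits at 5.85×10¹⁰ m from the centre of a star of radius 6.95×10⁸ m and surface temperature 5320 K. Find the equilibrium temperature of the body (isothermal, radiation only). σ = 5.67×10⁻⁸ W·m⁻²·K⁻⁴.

T ≈ 306 K

The star's surface emits σT_*⁴; at distance d the flux is S = σT_*⁴(R_*/d)².
S = 5.67×10⁻⁸·(5320)⁴·(6.95×10⁸/5.85×10¹⁰)² = 6410 W/m².
For an isothermal sphere T⁴ = (1−a)S/(4σ) = 8.762×10⁹ K⁴.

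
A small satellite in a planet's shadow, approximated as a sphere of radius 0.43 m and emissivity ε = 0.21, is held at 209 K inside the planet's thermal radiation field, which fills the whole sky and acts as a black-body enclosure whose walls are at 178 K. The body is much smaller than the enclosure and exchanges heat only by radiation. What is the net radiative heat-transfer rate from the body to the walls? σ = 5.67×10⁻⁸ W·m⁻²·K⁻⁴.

P_net ≈ 25.0 W

For a small grey body in a large enclosure: P_net = εσA(T_body⁴ − T_wall⁴).
A = 4πr² = 2.324 m²; T_body⁴ − T_wall⁴ = 1.908×10⁹ − 1.004×10⁹ = 9.042×10⁸ K⁴.
|P_net| = 0.21·5.67×10⁻⁸·2.324·9.042×10⁸.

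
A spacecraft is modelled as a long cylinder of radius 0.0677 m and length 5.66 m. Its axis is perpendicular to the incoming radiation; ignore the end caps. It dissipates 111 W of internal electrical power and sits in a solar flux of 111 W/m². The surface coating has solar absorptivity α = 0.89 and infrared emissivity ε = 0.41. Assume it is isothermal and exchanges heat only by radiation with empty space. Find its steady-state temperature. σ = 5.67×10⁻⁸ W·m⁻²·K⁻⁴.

T ≈ 240 K

At steady state, absorbed solar power + internal power = radiated power.
Absorbed: α·S·A_cross = 0.89·111·0.7664 = 75.71 W (cross-section 2rL).
Total input = 75.71 + 111 = 186.7 W.
Radiated: εσ·A_surf·T⁴ with A_surf = 2πrL = 2.408 m².
T⁴ = 186.7/(0.41·5.67×10⁻⁸·2.408) = 3.336×10⁹ K⁴.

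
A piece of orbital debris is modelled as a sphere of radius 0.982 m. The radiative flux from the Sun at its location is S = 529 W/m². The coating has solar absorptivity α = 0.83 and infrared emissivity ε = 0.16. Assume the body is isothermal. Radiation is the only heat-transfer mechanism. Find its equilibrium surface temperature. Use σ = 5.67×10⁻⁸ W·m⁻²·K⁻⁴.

T ≈ 332 K

At equilibrium, absorbed power = emitted power.
Absorbing cross-section = πr² = 3.030 m²; emitting surface = 4πr² = 12.12 m² (ratio 4).
αS·A_cross = εσ·A_surf·T⁴  ⇒  T⁴ = αS/(ε·4σ).
T⁴ = 0.830·529/(0.16·4·5.67×10⁻⁸) = 1.210×10¹⁰ K⁴.
T = (1.210×10¹⁰)^(1/4).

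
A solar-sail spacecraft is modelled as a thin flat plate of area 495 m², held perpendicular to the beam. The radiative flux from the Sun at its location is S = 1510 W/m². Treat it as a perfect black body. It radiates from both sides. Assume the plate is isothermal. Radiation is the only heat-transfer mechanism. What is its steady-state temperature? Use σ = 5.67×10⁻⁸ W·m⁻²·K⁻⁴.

At equilibrium, absorbed power = emitted power.
Absorbing cross-section = A = 495.0 m²; emitting surface = 2A = 990.0 m² (ratio 2).
S·A_cross = εσ·A_surf·T⁴  ⇒  T⁴ = S/(2σ).
T⁴ = 1.00·1510/(2·5.67×10⁻⁸) = 1.332×10¹⁰ K⁴.
T = (1.332×10¹⁰)^(1/4).

T ≈ 340 K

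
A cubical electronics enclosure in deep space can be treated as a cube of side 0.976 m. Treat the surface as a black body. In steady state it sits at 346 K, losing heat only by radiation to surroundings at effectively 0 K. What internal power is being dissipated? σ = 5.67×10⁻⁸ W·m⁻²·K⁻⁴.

P ≈ 4640 W

Steady state: P = εσA T⁴.
A = 6L² = 5.715 m²; T⁴ = (346)⁴ = 1.433×10¹⁰ K⁴.
P = 1.0 × 5.67×10⁻⁸ × 5.715 × 1.433×10¹⁰.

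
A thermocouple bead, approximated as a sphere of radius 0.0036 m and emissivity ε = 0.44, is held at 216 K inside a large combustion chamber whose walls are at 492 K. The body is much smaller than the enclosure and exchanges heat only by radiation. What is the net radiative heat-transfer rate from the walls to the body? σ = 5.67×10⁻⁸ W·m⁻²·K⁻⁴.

For a small grey body in a large enclosure: P_net = εσA(T_body⁴ − T_wall⁴).
A = 4πr² = 1.629×10⁻⁴ m²; T_body⁴ − T_wall⁴ = 2.177×10⁹ − 5.859×10¹⁰ = -5.642×10¹⁰ K⁴.
|P_net| = 0.44·5.67×10⁻⁸·1.629×10⁻⁴·5.642×10¹⁰.

P_net ≈ 0.229 W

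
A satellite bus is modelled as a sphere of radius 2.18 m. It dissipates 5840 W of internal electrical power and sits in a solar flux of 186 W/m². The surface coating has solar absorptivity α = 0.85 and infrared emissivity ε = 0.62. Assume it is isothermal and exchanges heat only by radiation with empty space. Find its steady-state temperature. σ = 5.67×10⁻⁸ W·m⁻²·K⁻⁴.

T ≈ 250 K

At steady state, absorbed solar power + internal power = radiated power.
Absorbed: α·S·A_cross = 0.85·186·14.93 = 2360 W (cross-section πr²).
Total input = 2360 + 5840 = 8200 W.
Radiated: εσ·A_surf·T⁴ with A_surf = 4πr² = 59.72 m².
T⁴ = 8200/(0.62·5.67×10⁻⁸·59.72) = 3.906×10⁹ K⁴.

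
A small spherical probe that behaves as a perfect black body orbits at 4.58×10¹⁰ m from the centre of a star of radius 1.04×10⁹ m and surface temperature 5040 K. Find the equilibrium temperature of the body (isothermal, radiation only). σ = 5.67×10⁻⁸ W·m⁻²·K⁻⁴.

The star's surface emits σT_*⁴; at distance d the flux is S = σT_*⁴(R_*/d)².
S = 5.67×10⁻⁸·(5040)⁴·(1.04×10⁹/4.58×10¹⁰)² = 18860 W/m².
For an isothermal sphere T⁴ = (1−a)S/(4σ) = 8.318×10¹⁰ K⁴.

T ≈ 537 K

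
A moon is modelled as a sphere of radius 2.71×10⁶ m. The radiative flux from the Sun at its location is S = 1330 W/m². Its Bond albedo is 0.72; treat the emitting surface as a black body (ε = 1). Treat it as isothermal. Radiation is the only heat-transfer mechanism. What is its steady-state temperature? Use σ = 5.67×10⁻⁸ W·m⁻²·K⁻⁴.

T ≈ 201 K

At equilibrium, absorbed power = emitted power.
Absorbing cross-section = πr² = 2.307×10¹³ m²; emitting surface = 4πr² = 9.229×10¹³ m² (ratio 4).
(1−a)S·A_cross = εσ·A_surf·T⁴  ⇒  T⁴ = (1−a)S/(4σ).
T⁴ = 0.280·1330/(4·5.67×10⁻⁸) = 1.642×10⁹ K⁴.
T = (1.642×10⁹)^(1/4).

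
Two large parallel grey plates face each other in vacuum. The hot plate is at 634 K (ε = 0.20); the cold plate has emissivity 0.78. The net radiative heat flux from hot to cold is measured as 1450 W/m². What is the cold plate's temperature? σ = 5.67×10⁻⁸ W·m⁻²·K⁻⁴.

q = σ(T₁⁴ − T₂⁴)/(1/ε₁ + 1/ε₂ − 1); denominator = 5.282.
T₂⁴ = T₁⁴ − q·(1/ε₁+1/ε₂−1)/σ = 1.616×10¹¹ − 1450·5.282/5.67×10⁻⁸
    = 2.649×10¹⁰ K⁴.

T₂ ≈ 403 K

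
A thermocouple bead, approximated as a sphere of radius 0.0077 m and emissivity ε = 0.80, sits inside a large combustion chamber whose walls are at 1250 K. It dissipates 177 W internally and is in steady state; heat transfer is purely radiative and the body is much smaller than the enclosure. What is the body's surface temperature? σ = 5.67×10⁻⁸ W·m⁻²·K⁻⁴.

For a small grey body in a large enclosure, net radiated power = εσA(T⁴ − T_w⁴).
Steady state: P = εσA(T⁴ − T_w⁴) with A = 4πr² = 7.451×10⁻⁴ m².
T⁴ = P/(εσA) + T_w⁴ = 177/(0.80·5.67×10⁻⁸·7.451×10⁻⁴) + (1250)⁴
    = 5.237×10¹² + 2.441×10¹² = 7.679×10¹² K⁴.

T ≈ 1660 K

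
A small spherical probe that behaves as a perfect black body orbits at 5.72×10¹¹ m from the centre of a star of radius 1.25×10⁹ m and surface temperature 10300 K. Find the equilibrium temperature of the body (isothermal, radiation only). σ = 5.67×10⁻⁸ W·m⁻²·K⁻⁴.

T ≈ 340 K

The star's surface emits σT_*⁴; at distance d the flux is S = σT_*⁴(R_*/d)².
S = 5.67×10⁻⁸·(10300)⁴·(1.25×10⁹/5.72×10¹¹)² = 3048 W/m².
For an isothermal sphere T⁴ = (1−a)S/(4σ) = 1.344×10¹⁰ K⁴.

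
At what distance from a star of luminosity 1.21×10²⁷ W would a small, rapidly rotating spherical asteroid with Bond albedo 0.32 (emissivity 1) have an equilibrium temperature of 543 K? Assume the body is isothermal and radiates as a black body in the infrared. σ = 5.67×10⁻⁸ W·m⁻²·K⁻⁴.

For an isothermal black-emitting sphere, (1−a)S·πr² = σ·4πr²·T⁴ ⇒ S = 4σT⁴/(1−a).
S = 4·5.67×10⁻⁸·(543)⁴/0.680 = 29000 W/m².
Flux falls as S = L/(4πd²), so d = √(L/(4πS)) = √(1.21×10²⁷/(4π·29000)).

d ≈ 5.76×10¹⁰ m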